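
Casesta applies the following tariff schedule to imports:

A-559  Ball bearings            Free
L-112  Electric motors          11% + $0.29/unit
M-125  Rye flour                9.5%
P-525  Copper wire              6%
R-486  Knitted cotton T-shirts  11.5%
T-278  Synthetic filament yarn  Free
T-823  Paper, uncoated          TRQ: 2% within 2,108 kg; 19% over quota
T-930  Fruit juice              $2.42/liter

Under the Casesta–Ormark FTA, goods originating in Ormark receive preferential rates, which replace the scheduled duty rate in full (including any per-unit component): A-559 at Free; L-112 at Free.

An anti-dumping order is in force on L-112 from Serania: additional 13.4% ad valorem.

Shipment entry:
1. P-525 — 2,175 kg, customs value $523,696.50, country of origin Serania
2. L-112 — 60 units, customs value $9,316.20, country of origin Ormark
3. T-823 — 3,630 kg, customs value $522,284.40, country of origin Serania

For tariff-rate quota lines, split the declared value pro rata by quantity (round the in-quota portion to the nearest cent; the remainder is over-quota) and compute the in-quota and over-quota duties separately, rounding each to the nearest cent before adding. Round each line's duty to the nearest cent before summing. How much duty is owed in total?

$79,094.99

Line 1 (P-525, Serania, 2,175 kg, $523,696.50):
Base rate for P-525 is 6%.
Duty = $523,696.50 × 6% = $31,421.79.
Line 2 (L-112, Ormark, 60 units, $9,316.20):
Base rate for L-112 is 11% + $0.29/unit.
Origin Ormark qualifies under the Casesta–Ormark agreement and L-112 is covered: preferential rate Free applies instead.
The additional-duty order on L-112 targets Serania, not Ormark; it does not apply.
Duty = $9,316.20 × 0% = $0.00.
Line 3 (T-823, Serania, 3,630 kg, $522,284.40):
Code T-823 is under a tariff-rate quota (threshold 2,108 kg). In-quota: 2,108 kg at 2%; over-quota: 1,522 kg at 19%.
Pro-rata value split: in-quota = $522,284.40 × 2,108/3,630 = $303,299.04; over-quota = $522,284.40 − $303,299.04 = $218,985.36.
In-quota duty = $303,299.04 × 2% = $6,065.98. Over-quota duty = $218,985.36 × 19% = $41,607.22.
Line duty = $6,065.98 + $41,607.22 = $47,673.20.
Total = $31,421.79 + $0.00 + $47,673.20 = $79,094.99.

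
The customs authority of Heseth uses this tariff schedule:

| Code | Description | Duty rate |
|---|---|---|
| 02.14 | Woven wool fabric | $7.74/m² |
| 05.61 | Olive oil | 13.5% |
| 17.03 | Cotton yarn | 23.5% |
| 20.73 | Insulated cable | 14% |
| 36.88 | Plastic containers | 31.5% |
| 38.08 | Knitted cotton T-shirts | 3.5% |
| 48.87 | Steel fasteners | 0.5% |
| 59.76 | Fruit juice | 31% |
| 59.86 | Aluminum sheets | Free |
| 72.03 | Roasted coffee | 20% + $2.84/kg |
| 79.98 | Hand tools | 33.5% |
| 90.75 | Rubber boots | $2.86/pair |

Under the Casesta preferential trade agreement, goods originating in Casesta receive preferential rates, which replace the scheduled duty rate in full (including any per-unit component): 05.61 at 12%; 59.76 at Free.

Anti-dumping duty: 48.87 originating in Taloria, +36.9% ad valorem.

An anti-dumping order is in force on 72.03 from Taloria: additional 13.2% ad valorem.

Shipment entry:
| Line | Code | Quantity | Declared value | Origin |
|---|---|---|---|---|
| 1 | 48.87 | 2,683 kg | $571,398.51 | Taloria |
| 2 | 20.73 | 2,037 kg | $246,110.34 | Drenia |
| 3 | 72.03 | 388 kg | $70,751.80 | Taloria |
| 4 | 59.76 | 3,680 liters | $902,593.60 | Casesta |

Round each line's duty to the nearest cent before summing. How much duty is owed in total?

Line 1 (48.87, Taloria, 2,683 kg, $571,398.51):
Base rate for 48.87 is 0.5%.
Additional duty on 48.87 from Taloria: +36.9%. Applied ad valorem rate: 0.5% + 36.9% = 37.4%.
Duty = $571,398.51 × 37.4% = $213,703.04.
Line 2 (20.73, Drenia, 2,037 kg, $246,110.34):
Base rate for 20.73 is 14%.
Duty = $246,110.34 × 14% = $34,455.45.
Line 3 (72.03, Taloria, 388 kg, $70,751.80):
Base rate for 72.03 is 20% + $2.84/kg.
Additional duty on 72.03 from Taloria: +13.2%. Applied ad valorem rate: 20% + 13.2% = 33.2%.
Duty = $70,751.80 × 33.2% + 388 × $2.84 = $24,591.52.
Line 4 (59.76, Casesta, 3,680 liters, $902,593.60):
Base rate for 59.76 is 31%.
Origin Casesta qualifies under the Heseth–Casesta agreement and 59.76 is covered: preferential rate Free applies instead.
Duty = $902,593.60 × 0% = $0.00.
Total = $213,703.04 + $34,455.45 + $24,591.52 + $0.00 = $272,750.01.

$272,750.01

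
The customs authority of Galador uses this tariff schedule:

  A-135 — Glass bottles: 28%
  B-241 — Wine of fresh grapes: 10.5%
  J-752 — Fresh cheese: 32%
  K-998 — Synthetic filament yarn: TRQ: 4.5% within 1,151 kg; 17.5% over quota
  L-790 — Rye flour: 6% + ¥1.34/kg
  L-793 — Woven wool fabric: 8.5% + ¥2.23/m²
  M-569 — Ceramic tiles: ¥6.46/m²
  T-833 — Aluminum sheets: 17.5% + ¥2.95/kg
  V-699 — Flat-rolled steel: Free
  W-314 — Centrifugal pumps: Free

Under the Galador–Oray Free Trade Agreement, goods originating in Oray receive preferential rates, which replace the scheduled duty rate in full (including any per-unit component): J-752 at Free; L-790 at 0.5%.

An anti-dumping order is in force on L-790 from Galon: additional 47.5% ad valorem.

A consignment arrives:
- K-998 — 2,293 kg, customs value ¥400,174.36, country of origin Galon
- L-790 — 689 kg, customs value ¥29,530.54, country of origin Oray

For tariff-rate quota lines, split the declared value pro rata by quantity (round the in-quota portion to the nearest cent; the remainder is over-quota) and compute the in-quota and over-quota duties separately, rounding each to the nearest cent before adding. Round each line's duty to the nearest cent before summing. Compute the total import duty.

Line 1 (K-998, Galon, 2,293 kg, ¥400,174.36):
Code K-998 is under a tariff-rate quota (threshold 1,151 kg). In-quota: 1,151 kg at 4.5%; over-quota: 1,142 kg at 17.5%.
Pro-rata value split: in-quota = ¥400,174.36 × 1,151/2,293 = ¥200,872.52; over-quota = ¥400,174.36 − ¥200,872.52 = ¥199,301.84.
In-quota duty = ¥200,872.52 × 4.5% = ¥9,039.26. Over-quota duty = ¥199,301.84 × 17.5% = ¥34,877.82.
Line duty = ¥9,039.26 + ¥34,877.82 = ¥43,917.08.
Line 2 (L-790, Oray, 689 kg, ¥29,530.54):
Base rate for L-790 is 6% + ¥1.34/kg.
Origin Oray qualifies under the Galador–Oray agreement and L-790 is covered: preferential rate 0.5% applies instead.
The additional-duty order on L-790 targets Galon, not Oray; it does not apply.
Duty = ¥29,530.54 × 0.5% = ¥147.65.
Total = ¥43,917.08 + ¥147.65 = ¥44,064.73.

¥44,064.73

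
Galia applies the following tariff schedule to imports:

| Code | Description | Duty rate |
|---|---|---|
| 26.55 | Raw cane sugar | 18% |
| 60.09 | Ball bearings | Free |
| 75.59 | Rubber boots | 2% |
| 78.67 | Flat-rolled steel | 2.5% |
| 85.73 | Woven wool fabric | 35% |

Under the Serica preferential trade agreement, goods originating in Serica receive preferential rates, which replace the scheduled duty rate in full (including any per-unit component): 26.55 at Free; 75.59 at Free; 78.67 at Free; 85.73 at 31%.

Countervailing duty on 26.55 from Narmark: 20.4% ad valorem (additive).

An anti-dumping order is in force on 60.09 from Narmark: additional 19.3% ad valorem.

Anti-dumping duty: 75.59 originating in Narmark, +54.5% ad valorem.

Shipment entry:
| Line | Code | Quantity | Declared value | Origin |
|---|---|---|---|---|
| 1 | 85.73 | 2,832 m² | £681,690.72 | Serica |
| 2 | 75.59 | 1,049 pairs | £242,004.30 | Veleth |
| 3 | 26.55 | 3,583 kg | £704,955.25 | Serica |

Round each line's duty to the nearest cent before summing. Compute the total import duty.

£216,164.21

Line 1 (85.73, Serica, 2,832 m², £681,690.72):
Base rate for 85.73 is 35%.
Origin Serica qualifies under the Galia–Serica agreement and 85.73 is covered: preferential rate 31% applies instead.
Duty = £681,690.72 × 31% = £211,324.12.
Line 2 (75.59, Veleth, 1,049 pairs, £242,004.30):
Base rate for 75.59 is 2%.
75.59 has an FTA preferential rate, but origin Veleth is not Serica; base rate stands.
The additional-duty order on 75.59 targets Narmark, not Veleth; it does not apply.
Duty = £242,004.30 × 2% = £4,840.09.
Line 3 (26.55, Serica, 3,583 kg, £704,955.25):
Base rate for 26.55 is 18%.
Origin Serica qualifies under the Galia–Serica agreement and 26.55 is covered: preferential rate Free applies instead.
The additional-duty order on 26.55 targets Narmark, not Serica; it does not apply.
Duty = £704,955.25 × 0% = £0.00.
Total = £211,324.12 + £4,840.09 + £0.00 = £216,164.21.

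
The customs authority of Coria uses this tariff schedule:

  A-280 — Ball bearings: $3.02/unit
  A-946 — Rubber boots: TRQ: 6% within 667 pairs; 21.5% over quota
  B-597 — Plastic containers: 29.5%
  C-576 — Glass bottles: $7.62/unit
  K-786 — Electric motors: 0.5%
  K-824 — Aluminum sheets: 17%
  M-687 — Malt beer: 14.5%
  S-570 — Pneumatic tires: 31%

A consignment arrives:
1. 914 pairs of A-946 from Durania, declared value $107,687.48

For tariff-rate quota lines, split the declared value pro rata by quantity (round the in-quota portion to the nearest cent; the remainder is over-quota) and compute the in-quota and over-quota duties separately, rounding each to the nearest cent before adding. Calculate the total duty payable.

Line 1 (A-946, Durania, 914 pairs, $107,687.48):
Code A-946 is under a tariff-rate quota (threshold 667 pairs). In-quota: 667 pairs at 6%; over-quota: 247 pairs at 21.5%.
Pro-rata value split: in-quota = $107,687.48 × 667/914 = $78,585.94; over-quota = $107,687.48 − $78,585.94 = $29,101.54.
In-quota duty = $78,585.94 × 6% = $4,715.16. Over-quota duty = $29,101.54 × 21.5% = $6,256.83.
Line duty = $4,715.16 + $6,256.83 = $10,971.99.

$10,971.99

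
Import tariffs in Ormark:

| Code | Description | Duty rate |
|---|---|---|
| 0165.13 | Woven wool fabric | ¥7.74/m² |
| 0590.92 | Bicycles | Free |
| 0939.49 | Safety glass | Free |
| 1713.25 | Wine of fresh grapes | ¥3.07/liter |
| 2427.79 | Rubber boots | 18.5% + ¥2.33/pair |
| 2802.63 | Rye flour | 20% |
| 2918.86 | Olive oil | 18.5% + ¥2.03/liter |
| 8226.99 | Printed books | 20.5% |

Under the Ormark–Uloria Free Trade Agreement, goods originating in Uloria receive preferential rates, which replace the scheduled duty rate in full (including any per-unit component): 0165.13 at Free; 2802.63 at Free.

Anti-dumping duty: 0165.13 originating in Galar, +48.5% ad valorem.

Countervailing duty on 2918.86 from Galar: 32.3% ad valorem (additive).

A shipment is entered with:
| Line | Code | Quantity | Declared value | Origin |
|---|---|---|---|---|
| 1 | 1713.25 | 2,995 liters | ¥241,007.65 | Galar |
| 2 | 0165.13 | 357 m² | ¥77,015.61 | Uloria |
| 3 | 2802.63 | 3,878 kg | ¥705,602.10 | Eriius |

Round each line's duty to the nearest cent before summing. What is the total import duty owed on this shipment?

¥150,315.07

Line 1 (1713.25, Galar, 2,995 liters, ¥241,007.65):
Base rate for 1713.25 is ¥3.07/liter.
Duty = 2,995 × ¥3.07 = ¥9,194.65.
Line 2 (0165.13, Uloria, 357 m², ¥77,015.61):
Base rate for 0165.13 is ¥7.74/m².
Origin Uloria qualifies under the Ormark–Uloria agreement and 0165.13 is covered: preferential rate Free applies instead.
The additional-duty order on 0165.13 targets Galar, not Uloria; it does not apply.
Duty = ¥77,015.61 × 0% = ¥0.00.
Line 3 (2802.63, Eriius, 3,878 kg, ¥705,602.10):
Base rate for 2802.63 is 20%.
2802.63 has an FTA preferential rate, but origin Eriius is not Uloria; base rate stands.
Duty = ¥705,602.10 × 20% = ¥141,120.42.
Total = ¥9,194.65 + ¥0.00 + ¥141,120.42 = ¥150,315.07.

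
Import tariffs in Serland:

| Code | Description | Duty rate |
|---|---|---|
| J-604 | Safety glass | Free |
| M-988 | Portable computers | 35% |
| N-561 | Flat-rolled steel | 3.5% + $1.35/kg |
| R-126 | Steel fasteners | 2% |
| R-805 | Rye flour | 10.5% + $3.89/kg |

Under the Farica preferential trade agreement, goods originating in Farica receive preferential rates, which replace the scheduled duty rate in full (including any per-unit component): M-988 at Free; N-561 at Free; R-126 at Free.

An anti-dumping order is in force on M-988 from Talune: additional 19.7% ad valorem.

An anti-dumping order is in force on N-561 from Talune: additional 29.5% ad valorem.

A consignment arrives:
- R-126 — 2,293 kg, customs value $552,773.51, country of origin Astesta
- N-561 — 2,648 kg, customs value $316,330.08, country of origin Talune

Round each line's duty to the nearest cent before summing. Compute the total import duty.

$119,019.20

Line 1 (R-126, Astesta, 2,293 kg, $552,773.51):
Base rate for R-126 is 2%.
R-126 has an FTA preferential rate, but origin Astesta is not Farica; base rate stands.
Duty = $552,773.51 × 2% = $11,055.47.
Line 2 (N-561, Talune, 2,648 kg, $316,330.08):
Base rate for N-561 is 3.5% + $1.35/kg.
N-561 has an FTA preferential rate, but origin Talune is not Farica; base rate stands.
Additional duty on N-561 from Talune: +29.5%. Applied ad valorem rate: 3.5% + 29.5% = 33%.
Duty = $316,330.08 × 33% + 2,648 × $1.35 = $107,963.73.
Total = $11,055.47 + $107,963.73 = $119,019.20.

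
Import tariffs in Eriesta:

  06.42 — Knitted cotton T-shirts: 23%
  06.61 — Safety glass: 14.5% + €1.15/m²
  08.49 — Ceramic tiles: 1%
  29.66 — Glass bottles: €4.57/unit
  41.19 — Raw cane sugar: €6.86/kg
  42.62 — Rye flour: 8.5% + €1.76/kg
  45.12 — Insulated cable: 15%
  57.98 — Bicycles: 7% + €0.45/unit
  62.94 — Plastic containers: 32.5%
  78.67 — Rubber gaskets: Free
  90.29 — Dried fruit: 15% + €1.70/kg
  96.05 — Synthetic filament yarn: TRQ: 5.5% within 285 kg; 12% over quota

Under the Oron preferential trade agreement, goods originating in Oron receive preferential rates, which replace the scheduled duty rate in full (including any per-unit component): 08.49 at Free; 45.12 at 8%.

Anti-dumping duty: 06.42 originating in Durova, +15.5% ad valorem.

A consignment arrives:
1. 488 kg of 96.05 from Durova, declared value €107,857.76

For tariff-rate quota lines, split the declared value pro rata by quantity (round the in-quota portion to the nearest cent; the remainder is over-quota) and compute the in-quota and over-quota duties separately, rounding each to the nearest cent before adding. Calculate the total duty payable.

€8,848.54

Line 1 (96.05, Durova, 488 kg, €107,857.76):
Code 96.05 is under a tariff-rate quota (threshold 285 kg). In-quota: 285 kg at 5.5%; over-quota: 203 kg at 12%.
Pro-rata value split: in-quota = €107,857.76 × 285/488 = €62,990.70; over-quota = €107,857.76 − €62,990.70 = €44,867.06.
In-quota duty = €62,990.70 × 5.5% = €3,464.49. Over-quota duty = €44,867.06 × 12% = €5,384.05.
Line duty = €3,464.49 + €5,384.05 = €8,848.54.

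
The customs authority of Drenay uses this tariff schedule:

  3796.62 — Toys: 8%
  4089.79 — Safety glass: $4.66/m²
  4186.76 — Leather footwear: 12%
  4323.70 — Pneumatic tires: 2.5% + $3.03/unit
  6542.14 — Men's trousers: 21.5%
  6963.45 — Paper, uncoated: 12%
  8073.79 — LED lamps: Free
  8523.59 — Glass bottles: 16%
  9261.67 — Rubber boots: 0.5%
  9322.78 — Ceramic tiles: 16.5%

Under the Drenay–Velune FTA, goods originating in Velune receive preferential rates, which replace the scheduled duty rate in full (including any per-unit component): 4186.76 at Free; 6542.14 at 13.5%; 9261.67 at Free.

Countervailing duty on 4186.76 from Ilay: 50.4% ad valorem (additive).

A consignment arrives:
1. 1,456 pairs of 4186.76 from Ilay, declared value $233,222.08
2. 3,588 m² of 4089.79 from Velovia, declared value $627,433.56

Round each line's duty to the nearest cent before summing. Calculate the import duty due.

Line 1 (4186.76, Ilay, 1,456 pairs, $233,222.08):
Base rate for 4186.76 is 12%.
4186.76 has an FTA preferential rate, but origin Ilay is not Velune; base rate stands.
Additional duty on 4186.76 from Ilay: +50.4%. Applied ad valorem rate: 12% + 50.4% = 62.4%.
Duty = $233,222.08 × 62.4% = $145,530.58.
Line 2 (4089.79, Velovia, 3,588 m², $627,433.56):
Base rate for 4089.79 is $4.66/m².
Duty = 3,588 × $4.66 = $16,720.08.
Total = $145,530.58 + $16,720.08 = $162,250.66.

$162,250.66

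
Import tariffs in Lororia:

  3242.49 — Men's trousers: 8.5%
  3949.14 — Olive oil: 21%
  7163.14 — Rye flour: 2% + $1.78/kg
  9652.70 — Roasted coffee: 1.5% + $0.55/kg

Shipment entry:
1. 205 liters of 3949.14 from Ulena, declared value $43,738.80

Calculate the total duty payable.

Line 1 (3949.14, Ulena, 205 liters, $43,738.80):
Base rate for 3949.14 is 21%.
Duty = $43,738.80 × 21% = $9,185.15.

$9,185.15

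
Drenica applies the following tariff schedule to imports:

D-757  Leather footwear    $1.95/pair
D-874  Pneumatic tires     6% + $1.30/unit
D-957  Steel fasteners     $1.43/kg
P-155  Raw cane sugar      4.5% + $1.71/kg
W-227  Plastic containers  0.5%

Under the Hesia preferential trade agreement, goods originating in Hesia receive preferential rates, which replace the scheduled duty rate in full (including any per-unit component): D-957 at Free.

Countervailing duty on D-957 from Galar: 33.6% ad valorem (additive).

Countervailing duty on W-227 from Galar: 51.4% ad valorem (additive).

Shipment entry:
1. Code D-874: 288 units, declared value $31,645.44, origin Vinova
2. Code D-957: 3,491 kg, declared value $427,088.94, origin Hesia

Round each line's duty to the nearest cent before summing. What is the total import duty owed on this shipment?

$2,273.13

Line 1 (D-874, Vinova, 288 units, $31,645.44):
Base rate for D-874 is 6% + $1.30/unit.
Duty = $31,645.44 × 6% + 288 × $1.30 = $2,273.13.
Line 2 (D-957, Hesia, 3,491 kg, $427,088.94):
Base rate for D-957 is $1.43/kg.
Origin Hesia qualifies under the Drenica–Hesia agreement and D-957 is covered: preferential rate Free applies instead.
The additional-duty order on D-957 targets Galar, not Hesia; it does not apply.
Duty = $427,088.94 × 0% = $0.00.
Total = $2,273.13 + $0.00 = $2,273.13.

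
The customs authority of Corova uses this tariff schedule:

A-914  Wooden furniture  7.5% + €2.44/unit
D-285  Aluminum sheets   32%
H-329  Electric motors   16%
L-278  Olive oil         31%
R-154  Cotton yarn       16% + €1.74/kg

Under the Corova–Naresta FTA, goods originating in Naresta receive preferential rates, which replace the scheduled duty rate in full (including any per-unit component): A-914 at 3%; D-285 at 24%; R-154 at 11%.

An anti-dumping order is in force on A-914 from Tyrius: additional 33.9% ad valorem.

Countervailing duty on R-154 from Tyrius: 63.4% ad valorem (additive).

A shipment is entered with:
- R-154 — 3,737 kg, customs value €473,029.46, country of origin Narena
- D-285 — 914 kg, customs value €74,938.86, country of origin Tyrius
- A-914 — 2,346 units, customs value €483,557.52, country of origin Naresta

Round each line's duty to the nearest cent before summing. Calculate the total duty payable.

€120,674.26

Line 1 (R-154, Narena, 3,737 kg, €473,029.46):
Base rate for R-154 is 16% + €1.74/kg.
R-154 has an FTA preferential rate, but origin Narena is not Naresta; base rate stands.
The additional-duty order on R-154 targets Tyrius, not Narena; it does not apply.
Duty = €473,029.46 × 16% + 3,737 × €1.74 = €82,187.09.
Line 2 (D-285, Tyrius, 914 kg, €74,938.86):
Base rate for D-285 is 32%.
D-285 has an FTA preferential rate, but origin Tyrius is not Naresta; base rate stands.
Duty = €74,938.86 × 32% = €23,980.44.
Line 3 (A-914, Naresta, 2,346 units, €483,557.52):
Base rate for A-914 is 7.5% + €2.44/unit.
Origin Naresta qualifies under the Corova–Naresta agreement and A-914 is covered: preferential rate 3% applies instead.
The additional-duty order on A-914 targets Tyrius, not Naresta; it does not apply.
Duty = €483,557.52 × 3% = €14,506.73.
Total = €82,187.09 + €23,980.44 + €14,506.73 = €120,674.26.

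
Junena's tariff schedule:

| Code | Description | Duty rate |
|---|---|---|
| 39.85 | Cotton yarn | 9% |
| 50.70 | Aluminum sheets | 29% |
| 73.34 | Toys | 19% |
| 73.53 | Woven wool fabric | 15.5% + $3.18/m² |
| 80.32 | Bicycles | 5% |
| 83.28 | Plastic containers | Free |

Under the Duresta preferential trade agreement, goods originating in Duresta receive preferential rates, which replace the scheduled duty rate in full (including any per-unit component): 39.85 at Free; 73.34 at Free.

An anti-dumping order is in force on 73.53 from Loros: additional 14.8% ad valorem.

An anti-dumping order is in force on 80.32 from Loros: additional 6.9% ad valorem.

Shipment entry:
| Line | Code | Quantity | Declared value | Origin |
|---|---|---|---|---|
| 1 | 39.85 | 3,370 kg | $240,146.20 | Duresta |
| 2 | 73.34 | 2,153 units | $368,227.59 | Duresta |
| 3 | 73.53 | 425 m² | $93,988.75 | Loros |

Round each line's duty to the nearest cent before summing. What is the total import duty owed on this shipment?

Line 1 (39.85, Duresta, 3,370 kg, $240,146.20):
Base rate for 39.85 is 9%.
Origin Duresta qualifies under the Junena–Duresta agreement and 39.85 is covered: preferential rate Free applies instead.
Duty = $240,146.20 × 0% = $0.00.
Line 2 (73.34, Duresta, 2,153 units, $368,227.59):
Base rate for 73.34 is 19%.
Origin Duresta qualifies under the Junena–Duresta agreement and 73.34 is covered: preferential rate Free applies instead.
Duty = $368,227.59 × 0% = $0.00.
Line 3 (73.53, Loros, 425 m², $93,988.75):
Base rate for 73.53 is 15.5% + $3.18/m².
Additional duty on 73.53 from Loros: +14.8%. Applied ad valorem rate: 15.5% + 14.8% = 30.3%.
Duty = $93,988.75 × 30.3% + 425 × $3.18 = $29,830.09.
Total = $0.00 + $0.00 + $29,830.09 = $29,830.09.

$29,830.09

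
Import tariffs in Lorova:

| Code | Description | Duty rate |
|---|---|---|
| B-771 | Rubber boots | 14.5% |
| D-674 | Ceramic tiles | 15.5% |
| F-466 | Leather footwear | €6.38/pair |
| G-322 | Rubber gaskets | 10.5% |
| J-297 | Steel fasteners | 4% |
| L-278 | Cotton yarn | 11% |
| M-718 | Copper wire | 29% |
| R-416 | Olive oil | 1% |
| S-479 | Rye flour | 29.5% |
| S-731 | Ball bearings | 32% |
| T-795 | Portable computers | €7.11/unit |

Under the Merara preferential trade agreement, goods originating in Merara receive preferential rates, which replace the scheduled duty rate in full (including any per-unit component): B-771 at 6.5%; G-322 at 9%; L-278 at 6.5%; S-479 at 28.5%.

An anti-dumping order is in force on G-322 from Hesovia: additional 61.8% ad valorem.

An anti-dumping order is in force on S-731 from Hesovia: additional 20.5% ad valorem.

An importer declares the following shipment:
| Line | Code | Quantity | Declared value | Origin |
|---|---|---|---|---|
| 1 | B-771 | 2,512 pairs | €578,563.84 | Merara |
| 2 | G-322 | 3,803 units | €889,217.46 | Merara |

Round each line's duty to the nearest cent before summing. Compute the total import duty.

€117,636.22

Line 1 (B-771, Merara, 2,512 pairs, €578,563.84):
Base rate for B-771 is 14.5%.
Origin Merara qualifies under the Lorova–Merara agreement and B-771 is covered: preferential rate 6.5% applies instead.
Duty = €578,563.84 × 6.5% = €37,606.65.
Line 2 (G-322, Merara, 3,803 units, €889,217.46):
Base rate for G-322 is 10.5%.
Origin Merara qualifies under the Lorova–Merara agreement and G-322 is covered: preferential rate 9% applies instead.
The additional-duty order on G-322 targets Hesovia, not Merara; it does not apply.
Duty = €889,217.46 × 9% = €80,029.57.
Total = €37,606.65 + €80,029.57 = €117,636.22.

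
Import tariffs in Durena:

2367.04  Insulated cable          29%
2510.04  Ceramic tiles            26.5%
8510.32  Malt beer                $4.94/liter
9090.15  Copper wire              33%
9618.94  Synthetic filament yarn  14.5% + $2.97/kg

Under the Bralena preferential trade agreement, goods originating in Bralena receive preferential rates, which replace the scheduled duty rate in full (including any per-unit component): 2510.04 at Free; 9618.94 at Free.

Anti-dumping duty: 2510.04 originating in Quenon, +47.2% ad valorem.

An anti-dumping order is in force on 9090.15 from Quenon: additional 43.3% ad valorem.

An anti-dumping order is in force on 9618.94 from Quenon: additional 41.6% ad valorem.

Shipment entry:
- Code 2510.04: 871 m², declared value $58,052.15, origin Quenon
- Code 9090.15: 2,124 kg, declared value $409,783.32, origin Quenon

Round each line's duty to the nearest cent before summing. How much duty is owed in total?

Line 1 (2510.04, Quenon, 871 m², $58,052.15):
Base rate for 2510.04 is 26.5%.
2510.04 has an FTA preferential rate, but origin Quenon is not Bralena; base rate stands.
Additional duty on 2510.04 from Quenon: +47.2%. Applied ad valorem rate: 26.5% + 47.2% = 73.7%.
Duty = $58,052.15 × 73.7% = $42,784.43.
Line 2 (9090.15, Quenon, 2,124 kg, $409,783.32):
Base rate for 9090.15 is 33%.
Additional duty on 9090.15 from Quenon: +43.3%. Applied ad valorem rate: 33% + 43.3% = 76.3%.
Duty = $409,783.32 × 76.3% = $312,664.67.
Total = $42,784.43 + $312,664.67 = $355,449.10.

$355,449.10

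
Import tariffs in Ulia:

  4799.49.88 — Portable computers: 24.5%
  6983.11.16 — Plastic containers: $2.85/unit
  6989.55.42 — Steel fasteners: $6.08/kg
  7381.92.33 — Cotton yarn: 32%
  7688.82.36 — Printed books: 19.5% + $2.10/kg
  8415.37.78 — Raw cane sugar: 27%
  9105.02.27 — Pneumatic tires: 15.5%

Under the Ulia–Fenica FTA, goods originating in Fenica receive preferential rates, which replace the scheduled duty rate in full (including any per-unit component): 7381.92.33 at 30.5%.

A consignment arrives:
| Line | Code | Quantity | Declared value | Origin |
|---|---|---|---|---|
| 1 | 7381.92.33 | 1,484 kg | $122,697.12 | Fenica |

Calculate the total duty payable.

$37,422.62

Line 1 (7381.92.33, Fenica, 1,484 kg, $122,697.12):
Base rate for 7381.92.33 is 32%.
Origin Fenica qualifies under the Ulia–Fenica agreement and 7381.92.33 is covered: preferential rate 30.5% applies instead.
Duty = $122,697.12 × 30.5% = $37,422.62.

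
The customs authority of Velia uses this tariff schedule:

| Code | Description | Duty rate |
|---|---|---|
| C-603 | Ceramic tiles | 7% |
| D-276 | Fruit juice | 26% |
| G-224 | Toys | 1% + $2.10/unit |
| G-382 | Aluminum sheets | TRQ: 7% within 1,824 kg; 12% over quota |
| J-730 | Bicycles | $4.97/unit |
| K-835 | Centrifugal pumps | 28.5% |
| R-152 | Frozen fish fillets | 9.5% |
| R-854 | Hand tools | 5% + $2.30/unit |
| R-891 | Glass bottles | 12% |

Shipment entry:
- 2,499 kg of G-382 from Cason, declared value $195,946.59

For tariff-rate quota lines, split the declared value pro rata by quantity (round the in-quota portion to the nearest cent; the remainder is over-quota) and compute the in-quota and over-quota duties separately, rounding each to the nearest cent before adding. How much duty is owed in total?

$16,362.60

Line 1 (G-382, Cason, 2,499 kg, $195,946.59):
Code G-382 is under a tariff-rate quota (threshold 1,824 kg). In-quota: 1,824 kg at 7%; over-quota: 675 kg at 12%.
Pro-rata value split: in-quota = $195,946.59 × 1,824/2,499 = $143,019.84; over-quota = $195,946.59 − $143,019.84 = $52,926.75.
In-quota duty = $143,019.84 × 7% = $10,011.39. Over-quota duty = $52,926.75 × 12% = $6,351.21.
Line duty = $10,011.39 + $6,351.21 = $16,362.60.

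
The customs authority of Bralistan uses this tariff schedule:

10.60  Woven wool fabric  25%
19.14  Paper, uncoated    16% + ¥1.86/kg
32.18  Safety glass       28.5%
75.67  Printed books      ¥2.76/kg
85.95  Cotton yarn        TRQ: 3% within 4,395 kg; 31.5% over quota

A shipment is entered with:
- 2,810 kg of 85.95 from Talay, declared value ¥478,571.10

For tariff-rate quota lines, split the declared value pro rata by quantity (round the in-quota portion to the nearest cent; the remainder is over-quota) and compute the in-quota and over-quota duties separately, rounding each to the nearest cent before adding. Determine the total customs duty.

Line 1 (85.95, Talay, 2,810 kg, ¥478,571.10):
Code 85.95 is under a tariff-rate quota (threshold 4,395 kg). Quantity 2,810 kg is within the quota, so the in-quota rate 3% applies to the full value.
Duty = ¥478,571.10 × 3% = ¥14,357.13.

¥14,357.13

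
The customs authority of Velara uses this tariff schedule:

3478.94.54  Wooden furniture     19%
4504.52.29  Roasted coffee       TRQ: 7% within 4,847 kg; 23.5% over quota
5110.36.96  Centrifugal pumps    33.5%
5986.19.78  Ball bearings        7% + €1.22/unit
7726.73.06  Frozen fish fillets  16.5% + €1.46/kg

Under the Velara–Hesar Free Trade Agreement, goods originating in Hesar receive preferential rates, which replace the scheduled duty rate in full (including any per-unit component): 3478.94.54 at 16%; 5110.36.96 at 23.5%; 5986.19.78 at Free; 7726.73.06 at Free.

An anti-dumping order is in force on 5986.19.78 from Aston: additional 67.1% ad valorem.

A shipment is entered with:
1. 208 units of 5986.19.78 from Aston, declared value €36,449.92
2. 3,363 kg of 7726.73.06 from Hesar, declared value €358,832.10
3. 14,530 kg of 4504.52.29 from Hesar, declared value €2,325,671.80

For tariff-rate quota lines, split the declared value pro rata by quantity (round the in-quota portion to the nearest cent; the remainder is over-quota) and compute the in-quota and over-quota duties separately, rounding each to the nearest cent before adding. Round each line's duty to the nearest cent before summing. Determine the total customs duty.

€445,787.24

Line 1 (5986.19.78, Aston, 208 units, €36,449.92):
Base rate for 5986.19.78 is 7% + €1.22/unit.
5986.19.78 has an FTA preferential rate, but origin Aston is not Hesar; base rate stands.
Additional duty on 5986.19.78 from Aston: +67.1%. Applied ad valorem rate: 7% + 67.1% = 74.1%.
Duty = €36,449.92 × 74.1% + 208 × €1.22 = €27,263.15.
Line 2 (7726.73.06, Hesar, 3,363 kg, €358,832.10):
Base rate for 7726.73.06 is 16.5% + €1.46/kg.
Origin Hesar qualifies under the Velara–Hesar agreement and 7726.73.06 is covered: preferential rate Free applies instead.
Duty = €358,832.10 × 0% = €0.00.
Line 3 (4504.52.29, Hesar, 14,530 kg, €2,325,671.80):
Code 4504.52.29 is under a tariff-rate quota (threshold 4,847 kg). In-quota: 4,847 kg at 7%; over-quota: 9,683 kg at 23.5%.
Pro-rata value split: in-quota = €2,325,671.80 × 4,847/14,530 = €775,810.82; over-quota = €2,325,671.80 − €775,810.82 = €1,549,860.98.
In-quota duty = €775,810.82 × 7% = €54,306.76. Over-quota duty = €1,549,860.98 × 23.5% = €364,217.33.
Line duty = €54,306.76 + €364,217.33 = €418,524.09.
Total = €27,263.15 + €0.00 + €418,524.09 = €445,787.24.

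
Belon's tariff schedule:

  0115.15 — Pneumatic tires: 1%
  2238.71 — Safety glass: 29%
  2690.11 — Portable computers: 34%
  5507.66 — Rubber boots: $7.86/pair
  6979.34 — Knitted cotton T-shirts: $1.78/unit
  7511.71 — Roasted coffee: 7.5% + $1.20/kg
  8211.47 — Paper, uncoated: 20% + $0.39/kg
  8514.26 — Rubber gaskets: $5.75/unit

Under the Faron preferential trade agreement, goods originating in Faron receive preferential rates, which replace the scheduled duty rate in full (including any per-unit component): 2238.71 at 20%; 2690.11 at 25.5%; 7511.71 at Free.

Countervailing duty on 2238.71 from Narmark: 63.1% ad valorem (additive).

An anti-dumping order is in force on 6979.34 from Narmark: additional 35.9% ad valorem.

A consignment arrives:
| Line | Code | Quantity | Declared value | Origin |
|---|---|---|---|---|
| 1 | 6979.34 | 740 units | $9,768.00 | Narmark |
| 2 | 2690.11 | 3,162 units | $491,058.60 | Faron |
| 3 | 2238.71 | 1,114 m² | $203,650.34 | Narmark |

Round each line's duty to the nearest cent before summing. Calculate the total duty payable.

Line 1 (6979.34, Narmark, 740 units, $9,768.00):
Base rate for 6979.34 is $1.78/unit.
Additional duty on 6979.34 from Narmark: +35.9% ad valorem. Applied ad valorem rate = 35.9%.
Duty = $9,768.00 × 35.9% + 740 × $1.78 = $4,823.91.
Line 2 (2690.11, Faron, 3,162 units, $491,058.60):
Base rate for 2690.11 is 34%.
Origin Faron qualifies under the Belon–Faron agreement and 2690.11 is covered: preferential rate 25.5% applies instead.
Duty = $491,058.60 × 25.5% = $125,219.94.
Line 3 (2238.71, Narmark, 1,114 m², $203,650.34):
Base rate for 2238.71 is 29%.
2238.71 has an FTA preferential rate, but origin Narmark is not Faron; base rate stands.
Additional duty on 2238.71 from Narmark: +63.1%. Applied ad valorem rate: 29% + 63.1% = 92.1%.
Duty = $203,650.34 × 92.1% = $187,561.96.
Total = $4,823.91 + $125,219.94 + $187,561.96 = $317,605.81.

$317,605.81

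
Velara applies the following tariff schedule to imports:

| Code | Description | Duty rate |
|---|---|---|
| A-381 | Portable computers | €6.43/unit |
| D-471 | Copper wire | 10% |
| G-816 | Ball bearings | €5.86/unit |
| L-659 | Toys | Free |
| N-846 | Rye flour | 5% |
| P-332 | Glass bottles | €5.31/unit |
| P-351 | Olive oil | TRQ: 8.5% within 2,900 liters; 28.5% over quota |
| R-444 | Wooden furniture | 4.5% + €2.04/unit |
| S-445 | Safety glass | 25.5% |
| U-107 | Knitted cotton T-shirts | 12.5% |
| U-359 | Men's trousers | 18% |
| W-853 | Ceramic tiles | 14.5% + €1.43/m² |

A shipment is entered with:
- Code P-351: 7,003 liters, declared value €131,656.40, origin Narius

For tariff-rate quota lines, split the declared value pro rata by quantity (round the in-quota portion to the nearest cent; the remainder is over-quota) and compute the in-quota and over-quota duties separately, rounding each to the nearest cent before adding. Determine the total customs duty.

Line 1 (P-351, Narius, 7,003 liters, €131,656.40):
Code P-351 is under a tariff-rate quota (threshold 2,900 liters). In-quota: 2,900 liters at 8.5%; over-quota: 4,103 liters at 28.5%.
Pro-rata value split: in-quota = €131,656.40 × 2,900/7,003 = €54,520.00; over-quota = €131,656.40 − €54,520.00 = €77,136.40.
In-quota duty = €54,520.00 × 8.5% = €4,634.20. Over-quota duty = €77,136.40 × 28.5% = €21,983.87.
Line duty = €4,634.20 + €21,983.87 = €26,618.07.

€26,618.07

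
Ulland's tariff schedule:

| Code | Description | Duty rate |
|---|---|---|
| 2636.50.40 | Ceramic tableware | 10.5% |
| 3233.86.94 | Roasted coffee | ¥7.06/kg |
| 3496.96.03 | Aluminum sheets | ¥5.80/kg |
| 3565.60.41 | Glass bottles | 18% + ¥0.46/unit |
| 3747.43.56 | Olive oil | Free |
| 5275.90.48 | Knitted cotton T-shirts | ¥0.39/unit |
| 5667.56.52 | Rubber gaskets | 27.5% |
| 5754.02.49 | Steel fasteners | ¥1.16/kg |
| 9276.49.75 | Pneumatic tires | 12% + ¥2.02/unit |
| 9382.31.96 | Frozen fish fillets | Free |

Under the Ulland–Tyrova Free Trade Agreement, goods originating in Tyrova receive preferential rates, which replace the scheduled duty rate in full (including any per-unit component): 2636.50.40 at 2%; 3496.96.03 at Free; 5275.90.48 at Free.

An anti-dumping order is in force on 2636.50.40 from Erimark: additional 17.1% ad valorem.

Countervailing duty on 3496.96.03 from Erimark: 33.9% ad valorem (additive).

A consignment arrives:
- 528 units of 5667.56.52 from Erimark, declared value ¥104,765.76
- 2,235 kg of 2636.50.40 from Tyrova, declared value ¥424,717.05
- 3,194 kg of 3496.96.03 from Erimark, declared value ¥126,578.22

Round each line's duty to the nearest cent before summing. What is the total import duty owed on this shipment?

¥98,740.14

Line 1 (5667.56.52, Erimark, 528 units, ¥104,765.76):
Base rate for 5667.56.52 is 27.5%.
Duty = ¥104,765.76 × 27.5% = ¥28,810.58.
Line 2 (2636.50.40, Tyrova, 2,235 kg, ¥424,717.05):
Base rate for 2636.50.40 is 10.5%.
Origin Tyrova qualifies under the Ulland–Tyrova agreement and 2636.50.40 is covered: preferential rate 2% applies instead.
The additional-duty order on 2636.50.40 targets Erimark, not Tyrova; it does not apply.
Duty = ¥424,717.05 × 2% = ¥8,494.34.
Line 3 (3496.96.03, Erimark, 3,194 kg, ¥126,578.22):
Base rate for 3496.96.03 is ¥5.80/kg.
3496.96.03 has an FTA preferential rate, but origin Erimark is not Tyrova; base rate stands.
Additional duty on 3496.96.03 from Erimark: +33.9% ad valorem. Applied ad valorem rate = 33.9%.
Duty = ¥126,578.22 × 33.9% + 3,194 × ¥5.80 = ¥61,435.22.
Total = ¥28,810.58 + ¥8,494.34 + ¥61,435.22 = ¥98,740.14.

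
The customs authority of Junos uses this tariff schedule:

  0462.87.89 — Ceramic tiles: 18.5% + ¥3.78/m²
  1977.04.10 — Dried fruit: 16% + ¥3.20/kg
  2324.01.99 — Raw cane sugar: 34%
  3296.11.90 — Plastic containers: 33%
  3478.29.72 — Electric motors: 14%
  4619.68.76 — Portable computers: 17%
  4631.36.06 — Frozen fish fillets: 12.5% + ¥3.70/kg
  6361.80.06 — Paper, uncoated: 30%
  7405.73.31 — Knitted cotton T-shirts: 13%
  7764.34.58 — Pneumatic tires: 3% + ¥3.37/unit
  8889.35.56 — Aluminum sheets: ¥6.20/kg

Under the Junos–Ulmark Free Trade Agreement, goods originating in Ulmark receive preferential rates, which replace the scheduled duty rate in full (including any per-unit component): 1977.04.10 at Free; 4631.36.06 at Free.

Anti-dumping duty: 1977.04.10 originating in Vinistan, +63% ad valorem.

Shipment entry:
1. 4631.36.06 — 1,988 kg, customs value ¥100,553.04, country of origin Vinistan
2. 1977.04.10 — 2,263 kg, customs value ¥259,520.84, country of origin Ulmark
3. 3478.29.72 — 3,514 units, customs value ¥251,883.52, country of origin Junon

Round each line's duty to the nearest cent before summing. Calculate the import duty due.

¥55,188.42

Line 1 (4631.36.06, Vinistan, 1,988 kg, ¥100,553.04):
Base rate for 4631.36.06 is 12.5% + ¥3.70/kg.
4631.36.06 has an FTA preferential rate, but origin Vinistan is not Ulmark; base rate stands.
Duty = ¥100,553.04 × 12.5% + 1,988 × ¥3.70 = ¥19,924.73.
Line 2 (1977.04.10, Ulmark, 2,263 kg, ¥259,520.84):
Base rate for 1977.04.10 is 16% + ¥3.20/kg.
Origin Ulmark qualifies under the Junos–Ulmark agreement and 1977.04.10 is covered: preferential rate Free applies instead.
The additional-duty order on 1977.04.10 targets Vinistan, not Ulmark; it does not apply.
Duty = ¥259,520.84 × 0% = ¥0.00.
Line 3 (3478.29.72, Junon, 3,514 units, ¥251,883.52):
Base rate for 3478.29.72 is 14%.
Duty = ¥251,883.52 × 14% = ¥35,263.69.
Total = ¥19,924.73 + ¥0.00 + ¥35,263.69 = ¥55,188.42.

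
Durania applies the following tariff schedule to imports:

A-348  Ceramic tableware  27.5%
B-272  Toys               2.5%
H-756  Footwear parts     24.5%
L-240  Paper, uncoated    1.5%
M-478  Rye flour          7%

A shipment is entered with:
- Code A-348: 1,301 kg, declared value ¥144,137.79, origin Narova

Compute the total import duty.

Line 1 (A-348, Narova, 1,301 kg, ¥144,137.79):
Base rate for A-348 is 27.5%.
Duty = ¥144,137.79 × 27.5% = ¥39,637.89.

¥39,637.89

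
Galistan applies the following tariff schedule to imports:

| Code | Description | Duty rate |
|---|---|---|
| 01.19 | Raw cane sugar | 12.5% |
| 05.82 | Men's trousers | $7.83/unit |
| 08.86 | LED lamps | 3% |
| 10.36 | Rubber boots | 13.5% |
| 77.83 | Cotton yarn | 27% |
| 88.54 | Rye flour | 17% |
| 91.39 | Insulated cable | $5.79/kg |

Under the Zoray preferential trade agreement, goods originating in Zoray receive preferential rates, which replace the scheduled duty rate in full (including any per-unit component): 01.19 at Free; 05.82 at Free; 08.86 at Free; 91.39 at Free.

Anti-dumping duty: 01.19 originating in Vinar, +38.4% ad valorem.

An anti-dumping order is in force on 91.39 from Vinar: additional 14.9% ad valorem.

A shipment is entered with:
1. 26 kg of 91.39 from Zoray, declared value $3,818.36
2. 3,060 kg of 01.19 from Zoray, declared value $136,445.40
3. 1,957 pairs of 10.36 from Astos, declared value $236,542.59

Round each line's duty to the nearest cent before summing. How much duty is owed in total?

Line 1 (91.39, Zoray, 26 kg, $3,818.36):
Base rate for 91.39 is $5.79/kg.
Origin Zoray qualifies under the Galistan–Zoray agreement and 91.39 is covered: preferential rate Free applies instead.
The additional-duty order on 91.39 targets Vinar, not Zoray; it does not apply.
Duty = $3,818.36 × 0% = $0.00.
Line 2 (01.19, Zoray, 3,060 kg, $136,445.40):
Base rate for 01.19 is 12.5%.
Origin Zoray qualifies under the Galistan–Zoray agreement and 01.19 is covered: preferential rate Free applies instead.
The additional-duty order on 01.19 targets Vinar, not Zoray; it does not apply.
Duty = $136,445.40 × 0% = $0.00.
Line 3 (10.36, Astos, 1,957 pairs, $236,542.59):
Base rate for 10.36 is 13.5%.
Duty = $236,542.59 × 13.5% = $31,933.25.
Total = $0.00 + $0.00 + $31,933.25 = $31,933.25.

$31,933.25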